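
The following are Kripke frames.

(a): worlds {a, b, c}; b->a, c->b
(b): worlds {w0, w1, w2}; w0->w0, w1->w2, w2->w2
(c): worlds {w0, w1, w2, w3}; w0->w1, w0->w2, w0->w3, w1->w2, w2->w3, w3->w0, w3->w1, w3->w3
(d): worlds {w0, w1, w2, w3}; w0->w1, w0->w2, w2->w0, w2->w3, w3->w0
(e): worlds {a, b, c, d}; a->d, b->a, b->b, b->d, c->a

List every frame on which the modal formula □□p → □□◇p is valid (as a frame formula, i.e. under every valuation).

(b)

The schema corresponds to a generalized confluence (Geach) condition: ∀x ∀z (xR²z → ∃w (xR²w ∧ zRw)).
(a): fails — cR²a but no w with cR²w and aRw.
(b): satisfies the condition.
(c): fails — w2R²w1 but no w with w2R²w and w1Rw.
(d): fails — w0R²w0 but no w with w0R²w and w0Rw.
(e): fails — bR²d but no w with bR²w and dRw.
Valid on: (b).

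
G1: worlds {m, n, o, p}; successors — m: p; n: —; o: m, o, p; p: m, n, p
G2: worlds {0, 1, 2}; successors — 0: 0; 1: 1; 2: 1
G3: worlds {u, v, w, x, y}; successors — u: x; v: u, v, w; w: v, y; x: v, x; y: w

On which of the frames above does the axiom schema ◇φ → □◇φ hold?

This is the axiom for the Euclidean property; its first-order frame correspondent is ∀x ∀y ∀z (Rxy ∧ Rxz → Ryz).
G1: fails — Rom and Rom but not Rmm.
G2: condition met.
G3: fails — Rvw and Rvw but not Rww.

G2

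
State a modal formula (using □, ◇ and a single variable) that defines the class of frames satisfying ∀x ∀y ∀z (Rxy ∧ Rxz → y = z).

The condition is partial functionality. The CD schema ◇p → □p defines it.
Suppose ◇p→□p is valid. Take Rxy, Rxz and set V(p)={y}. Then ◇p at x, so □p at x, so p at z, i.e. z=y.

◇p → □p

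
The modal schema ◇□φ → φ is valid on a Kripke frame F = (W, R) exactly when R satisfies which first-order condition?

Replacing φ by ¬φ and contraposing gives the equivalent schema φ → □◇φ.
Suppose φ→□◇φ is valid. Take Rxy and set V(φ)={x}. Then φ at x, so □◇φ at x, so ◇φ at y, so some z with Ryz has φ; z=x, i.e. Ryx.
The converse is a direct semantic check.
So the correspondent is symmetry.

symmetry: ∀x ∀y (Rxy → Ryx)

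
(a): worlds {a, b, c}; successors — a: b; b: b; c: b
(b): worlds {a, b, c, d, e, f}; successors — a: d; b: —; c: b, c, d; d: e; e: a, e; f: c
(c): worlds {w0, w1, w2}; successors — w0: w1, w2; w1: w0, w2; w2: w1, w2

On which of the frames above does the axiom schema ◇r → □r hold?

(a)

This is the axiom for partial functionality; its first-order frame correspondent is ∀x ∀y ∀z (Rxy ∧ Rxz → y = z).
(a): condition met.
(b): fails — c sees both b and c.
(c): fails — w0 sees both w1 and w2.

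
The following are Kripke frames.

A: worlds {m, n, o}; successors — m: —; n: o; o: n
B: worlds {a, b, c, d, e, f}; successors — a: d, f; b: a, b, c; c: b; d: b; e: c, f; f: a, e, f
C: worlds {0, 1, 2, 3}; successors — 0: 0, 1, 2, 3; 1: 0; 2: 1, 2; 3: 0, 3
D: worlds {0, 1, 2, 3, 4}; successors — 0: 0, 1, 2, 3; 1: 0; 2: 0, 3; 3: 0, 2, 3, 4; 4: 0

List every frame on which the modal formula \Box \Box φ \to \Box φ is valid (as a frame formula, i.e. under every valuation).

Frame correspondent (Sahlqvist): \forall x \forall y (Rxy \to \exists z (Rxz \wedge Rzy)) — i.e. density.
A: fails — Rno but no z with Rnz and Rzo.
B: fails — Rec but no z with Rez and Rzc.
C: condition met.
D: condition met.

C, D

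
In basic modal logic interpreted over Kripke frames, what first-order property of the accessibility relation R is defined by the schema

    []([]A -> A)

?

shift-reflexivity: forall x forall y (Rxy -> Ryy)

Suppose □(□A→A) is valid. Take Rxy and set V(A)={w : Ryw}. Then at y, □A holds; since □(□A→A) at x, □A→A at y, so A at y, i.e. Ryy.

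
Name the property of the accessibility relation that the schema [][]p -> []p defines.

Suppose □□p→□p is valid. Take Rxy and set V(p)={w : xR²w}. Then □□p at x, so □p at x, so p at y, i.e. ∃z(Rxz∧Rzy).
Conversely, on a frame with density the schema holds at every world under every valuation.
Frame condition: forall x forall y (Rxy -> exists z (Rxz & Rzy)).

density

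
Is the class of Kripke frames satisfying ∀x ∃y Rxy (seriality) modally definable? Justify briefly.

Definable; □r → ◇r defines it

This is a Sahlqvist condition; the D axiom □r → ◇r defines it.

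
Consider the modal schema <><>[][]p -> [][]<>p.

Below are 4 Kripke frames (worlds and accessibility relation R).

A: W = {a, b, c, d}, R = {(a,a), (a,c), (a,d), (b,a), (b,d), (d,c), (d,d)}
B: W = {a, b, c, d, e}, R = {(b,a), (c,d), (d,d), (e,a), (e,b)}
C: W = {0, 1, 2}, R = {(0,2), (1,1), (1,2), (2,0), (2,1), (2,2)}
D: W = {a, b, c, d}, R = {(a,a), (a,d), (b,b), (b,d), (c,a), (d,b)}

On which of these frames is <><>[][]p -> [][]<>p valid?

C, D

The schema corresponds to a generalized confluence (Geach) condition: forall x forall y forall z ((x R^2 y & x R^2 z) -> exists w (y R^2 w & zRw)).
A: fails — aR²a, aR²c but no w with aR²w and cRw.
B: fails — eR²a, eR²a but no w with aR²w and aRw.
C: holds.
D: holds.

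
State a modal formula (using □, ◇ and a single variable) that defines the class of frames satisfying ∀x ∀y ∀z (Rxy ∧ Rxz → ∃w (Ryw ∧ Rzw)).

◇□s → □◇s

A defining formula is ◇□s → □◇s (the .2 axiom).
Suppose ◇□s→□◇s is valid. Take Rxy, Rxz and set V(s)={w : Ryw}. Then □s at y so ◇□s at x, so □◇s at x, so ◇s at z, giving w with Rzw and Ryw.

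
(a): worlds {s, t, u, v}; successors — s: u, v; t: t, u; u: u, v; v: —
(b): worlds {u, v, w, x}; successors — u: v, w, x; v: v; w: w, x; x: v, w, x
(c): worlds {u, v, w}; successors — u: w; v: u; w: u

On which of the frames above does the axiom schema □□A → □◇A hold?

(b), (c)

Frame correspondent (Sahlqvist): ∀x ∀z (xRz → ∃w (xR²w ∧ zRw)) — i.e. a generalized confluence (Geach) condition.
(a): fails — sRv but no w with sR²w and vRw.
(b): condition met.
(c): condition met.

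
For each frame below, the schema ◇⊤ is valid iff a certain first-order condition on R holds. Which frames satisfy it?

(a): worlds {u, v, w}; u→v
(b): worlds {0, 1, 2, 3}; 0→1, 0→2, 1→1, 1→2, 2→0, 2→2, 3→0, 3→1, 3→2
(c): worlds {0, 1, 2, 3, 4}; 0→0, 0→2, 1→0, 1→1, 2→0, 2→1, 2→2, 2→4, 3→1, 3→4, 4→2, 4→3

(b), (c)

This is the axiom for seriality; its first-order frame correspondent is ∀x ∃y Rxy.
(a): fails — world v has no successor.
(b): holds.
(c): holds.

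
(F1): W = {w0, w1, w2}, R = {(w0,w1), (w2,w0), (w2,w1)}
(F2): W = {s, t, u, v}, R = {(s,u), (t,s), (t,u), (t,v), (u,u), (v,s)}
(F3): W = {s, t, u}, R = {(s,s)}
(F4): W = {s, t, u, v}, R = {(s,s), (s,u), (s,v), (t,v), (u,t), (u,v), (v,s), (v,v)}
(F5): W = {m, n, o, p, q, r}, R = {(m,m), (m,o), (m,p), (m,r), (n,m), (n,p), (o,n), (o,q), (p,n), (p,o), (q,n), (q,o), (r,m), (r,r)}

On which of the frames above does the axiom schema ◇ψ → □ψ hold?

(F3)

This is the axiom for partial functionality; its first-order frame correspondent is ∀x ∀y ∀z (Rxy ∧ Rxz → y = z).
(F1): fails — w2 sees both w0 and w1.
(F2): fails — t sees both s and u.
(F3): holds.
(F4): fails — s sees both s and u.
(F5): fails — m sees both m and o.
Valid on: (F3).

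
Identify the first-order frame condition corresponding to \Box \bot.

□⊥ is valid iff no world has any successor (otherwise □⊥ fails at any world with one).
Conversely, any frame satisfying \forall x \forall y \neg Rxy validates the schema.
Frame condition: \forall x \forall y \neg Rxy.

emptiness of R: \forall x \forall y \neg Rxy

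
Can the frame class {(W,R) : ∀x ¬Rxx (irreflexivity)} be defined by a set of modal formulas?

Not definable by any modal formula

Modal frame validity is preserved under surjective bounded morphisms.
The 5-cycle (worlds 0,1,2,3,4 with 0→1→2→3→4→0) is irreflexive, and the map sending every world to a single reflexive point • is a surjective bounded morphism (forth: every edge maps to (•,•); back: every world has a successor). So any modal formula valid on the 5-cycle is also valid on the reflexive point, which is not irreflexive.
So no modal formula (or set of formulas) defines exactly the irreflexive frames.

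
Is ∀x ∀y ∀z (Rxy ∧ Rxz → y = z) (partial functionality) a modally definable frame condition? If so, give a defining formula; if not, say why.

Yes: it is partial functionality, defined by the CD schema ◇q → □q.
Suppose ◇q→□q is valid. Take Rxy, Rxz and set V(q)={y}. Then ◇q at x, so □q at x, so q at z, i.e. z=y.

Yes, by ◇q → □q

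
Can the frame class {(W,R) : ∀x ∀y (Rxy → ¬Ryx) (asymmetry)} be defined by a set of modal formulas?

Not definable by any modal formula

Modal frame validity is preserved under surjective bounded morphisms.
The 3-cycle (worlds a,b,c with a→b→c→a) is asymmetric. Mapping every world to a single reflexive point • is a surjective bounded morphism, and the reflexive point is not asymmetric (R•• but asymmetry requires ¬R••).
So the class is not modally definable.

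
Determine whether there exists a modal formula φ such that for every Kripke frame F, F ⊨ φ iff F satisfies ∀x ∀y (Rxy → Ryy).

This is a Sahlqvist condition; the T□ axiom □(□p → p) defines it.
Suppose □(□p→p) is valid. Take Rxy and set V(p)={w : Ryw}. Then at y, □p holds; since □(□p→p) at x, □p→p at y, so p at y, i.e. Ryy.

Yes — defined by □(□p → p)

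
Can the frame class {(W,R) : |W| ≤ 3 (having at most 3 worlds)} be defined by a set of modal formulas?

Any modally definable frame class is closed under disjoint unions.
Any modal formula valid on each of 4 disjoint one-world frames is valid on their disjoint union (validity is preserved under disjoint unions). Each one-world frame has |W|=1≤3, but the union has |W|=4.
So no modal formula (or set of formulas) defines exactly the |W|≤3 frames.

Not definable by any modal formula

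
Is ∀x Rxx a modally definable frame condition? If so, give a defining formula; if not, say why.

This is a Sahlqvist condition; the T axiom □p → p defines it.

Yes — defined by □p → p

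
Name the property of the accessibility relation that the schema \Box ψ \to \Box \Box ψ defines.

This is the 4 axiom.
Its frame correspondent is transitivity — \forall x \forall y \forall z (Rxy \wedge Ryz \to Rxz).

Transitivity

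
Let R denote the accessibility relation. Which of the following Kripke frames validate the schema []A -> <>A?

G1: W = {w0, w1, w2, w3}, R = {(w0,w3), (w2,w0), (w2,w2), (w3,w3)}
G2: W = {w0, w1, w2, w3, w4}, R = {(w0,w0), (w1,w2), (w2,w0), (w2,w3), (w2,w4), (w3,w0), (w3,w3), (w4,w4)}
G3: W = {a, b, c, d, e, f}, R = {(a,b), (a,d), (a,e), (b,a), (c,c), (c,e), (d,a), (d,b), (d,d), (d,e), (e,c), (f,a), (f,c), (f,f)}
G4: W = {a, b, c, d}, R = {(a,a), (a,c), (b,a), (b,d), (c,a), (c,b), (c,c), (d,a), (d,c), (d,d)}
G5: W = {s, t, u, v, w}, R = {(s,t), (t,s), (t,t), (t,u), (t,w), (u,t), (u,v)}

G2, G3, G4

The schema corresponds to seriality: forall x exists y Rxy.
G1: fails — world w1 has no successor.
G2: holds.
G3: holds.
G4: holds.
G5: fails — world v has no successor.
Valid on: G2, G3, G4.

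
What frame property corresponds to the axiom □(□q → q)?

shift-reflexivity

Suppose □(□q→q) is valid. Take Rxy and set V(q)={w : Ryw}. Then at y, □q holds; since □(□q→q) at x, □q→q at y, so q at y, i.e. Ryy.
The converse is a direct semantic check.
Frame condition: ∀x ∀y (Rxy → Ryy).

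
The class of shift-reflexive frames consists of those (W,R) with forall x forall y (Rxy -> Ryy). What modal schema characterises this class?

□(□q → q)

The condition is shift-reflexivity. The T□ schema □(□q → q) defines it.
Suppose □(□q→q) is valid. Take Rxy and set V(q)={w : Ryw}. Then at y, □q holds; since □(□q→q) at x, □q→q at y, so q at y, i.e. Ryy.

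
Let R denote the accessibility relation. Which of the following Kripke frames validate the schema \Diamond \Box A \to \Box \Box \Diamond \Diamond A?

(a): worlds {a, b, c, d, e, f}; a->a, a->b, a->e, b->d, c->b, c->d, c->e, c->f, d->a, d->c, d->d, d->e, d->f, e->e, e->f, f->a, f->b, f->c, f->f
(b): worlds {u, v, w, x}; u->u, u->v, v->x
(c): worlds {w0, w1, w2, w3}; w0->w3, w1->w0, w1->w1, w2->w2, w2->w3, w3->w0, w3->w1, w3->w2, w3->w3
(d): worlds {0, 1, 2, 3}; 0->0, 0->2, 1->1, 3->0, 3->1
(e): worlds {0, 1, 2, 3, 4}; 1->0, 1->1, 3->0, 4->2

(c)

This is the axiom for a generalized confluence (Geach) condition; its first-order frame correspondent is \forall x \forall y \forall z ((xRy \wedge x R^2 z) \to \exists w (yRw \wedge z R^2 w)).
(a): fails — aRb, aR²e but no w with bRw and eR²w.
(b): fails — uRu, uR²v but no t with uRt and vR²t.
(c): condition met.
(d): fails — 0R0, 0R²2 but no w with 0Rw and 2R²w.
(e): fails — 1R0, 1R²0 but no w with 0Rw and 0R²w.
Valid on: (c).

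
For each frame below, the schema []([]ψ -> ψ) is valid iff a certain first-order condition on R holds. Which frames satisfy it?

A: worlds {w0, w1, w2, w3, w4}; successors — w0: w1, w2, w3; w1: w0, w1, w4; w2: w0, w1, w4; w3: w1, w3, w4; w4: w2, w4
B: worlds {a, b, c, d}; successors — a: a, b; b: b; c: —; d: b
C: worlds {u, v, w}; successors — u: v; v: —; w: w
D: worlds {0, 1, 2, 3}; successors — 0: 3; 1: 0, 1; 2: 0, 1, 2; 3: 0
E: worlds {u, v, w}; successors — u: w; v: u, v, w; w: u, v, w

B

The schema corresponds to shift-reflexivity: forall x forall y (Rxy -> Ryy).
A: fails — Rw1w0 but not Rw0w0.
B: holds.
C: fails — Ruv but not Rvv.
D: fails — R10 but not R00.
E: fails — Rwu but not Ruu.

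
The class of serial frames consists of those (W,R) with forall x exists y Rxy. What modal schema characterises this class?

A defining formula is □p → ◇p (the D axiom).
Suppose □p→◇p is valid. At any x set V(p)=W. Then □p at x, so ◇p at x, so x has a successor.

□p → ◇p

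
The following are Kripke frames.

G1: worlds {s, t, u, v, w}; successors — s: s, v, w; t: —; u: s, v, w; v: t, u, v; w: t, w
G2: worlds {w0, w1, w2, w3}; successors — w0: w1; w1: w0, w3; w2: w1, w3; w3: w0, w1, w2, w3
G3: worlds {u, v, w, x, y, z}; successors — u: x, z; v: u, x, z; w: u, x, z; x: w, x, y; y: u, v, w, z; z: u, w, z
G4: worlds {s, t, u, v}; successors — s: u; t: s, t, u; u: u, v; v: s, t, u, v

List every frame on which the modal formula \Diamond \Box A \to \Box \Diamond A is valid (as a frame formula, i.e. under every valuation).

This is the axiom for convergence; its first-order frame correspondent is \forall x \forall y \forall z (Rxy \wedge Rxz \to \exists w (Ryw \wedge Rzw)).
G1: fails — Rvv and Rvt but v and t have no common successor.
G2: fails — Rw3w1 and Rw3w0 but w1 and w0 have no common successor.
G3: condition met.
G4: condition met.
Valid on: G3, G4.

G3, G4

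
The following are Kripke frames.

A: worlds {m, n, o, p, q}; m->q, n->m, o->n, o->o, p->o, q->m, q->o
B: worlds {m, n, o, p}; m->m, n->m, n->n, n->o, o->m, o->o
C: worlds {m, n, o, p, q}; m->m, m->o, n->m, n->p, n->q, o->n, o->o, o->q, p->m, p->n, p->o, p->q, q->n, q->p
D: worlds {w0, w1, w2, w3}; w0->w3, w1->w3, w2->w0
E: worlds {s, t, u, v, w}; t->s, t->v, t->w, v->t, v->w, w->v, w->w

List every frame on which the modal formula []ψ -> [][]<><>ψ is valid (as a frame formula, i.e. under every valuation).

The schema corresponds to a generalized confluence (Geach) condition: forall x forall z (x R^2 z -> exists w (xRw & z R^2 w)).
A: fails — mR²m but no w with mRw and mR²w.
B: holds.
C: holds.
D: fails — w2R²w3 but no w with w2Rw and w3R²w.
E: fails — vR²s but no w* with vRw* and sR²w*.
Valid on: B, C.

B, C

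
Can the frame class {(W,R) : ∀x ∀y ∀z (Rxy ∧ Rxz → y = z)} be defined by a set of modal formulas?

The condition is partial functionality. A defining modal formula is ◇r → □r.
Suppose ◇r→□r is valid. Take Rxy, Rxz and set V(r)={y}. Then ◇r at x, so □r at x, so r at z, i.e. z=y.

Yes — defined by ◇r → □r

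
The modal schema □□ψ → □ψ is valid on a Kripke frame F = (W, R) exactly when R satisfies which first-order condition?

Suppose □□ψ→□ψ is valid. Take Rxy and set V(ψ)={w : xR²w}. Then □□ψ at x, so □ψ at x, so ψ at y, i.e. ∃z(Rxz∧Rzy).

density: ∀x ∀y (Rxy → ∃z (Rxz ∧ Rzy))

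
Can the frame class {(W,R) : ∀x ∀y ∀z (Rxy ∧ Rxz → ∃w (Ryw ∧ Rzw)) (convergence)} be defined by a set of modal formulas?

This is a Sahlqvist condition; the .2 axiom ◇□p → □◇p defines it.

Yes, by ◇□p → □◇p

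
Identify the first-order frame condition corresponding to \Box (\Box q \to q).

Suppose □(□q→q) is valid. Take Rxy and set V(q)={w : Ryw}. Then at y, □q holds; since □(□q→q) at x, □q→q at y, so q at y, i.e. Ryy.
Conversely, any frame satisfying \forall x \forall y (Rxy \to Ryy) validates the schema.
So the correspondent is shift-reflexivity.

shift-reflexivity: \forall x \forall y (Rxy \to Ryy)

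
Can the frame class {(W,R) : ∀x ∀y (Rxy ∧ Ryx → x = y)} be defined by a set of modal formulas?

Not modally definable

If a class were modally definable it would be closed under surjective bounded morphisms (Goldblatt–Thomason).
The 4-cycle (worlds 0,1,2,3 with 0→1→2→3→0) is antisymmetric. Sending even-indexed worlds to s and odd-indexed worlds to t is a surjective bounded morphism onto the two-world frame with s↔t, which is not antisymmetric.
Hence antisymmetry is not modally definable.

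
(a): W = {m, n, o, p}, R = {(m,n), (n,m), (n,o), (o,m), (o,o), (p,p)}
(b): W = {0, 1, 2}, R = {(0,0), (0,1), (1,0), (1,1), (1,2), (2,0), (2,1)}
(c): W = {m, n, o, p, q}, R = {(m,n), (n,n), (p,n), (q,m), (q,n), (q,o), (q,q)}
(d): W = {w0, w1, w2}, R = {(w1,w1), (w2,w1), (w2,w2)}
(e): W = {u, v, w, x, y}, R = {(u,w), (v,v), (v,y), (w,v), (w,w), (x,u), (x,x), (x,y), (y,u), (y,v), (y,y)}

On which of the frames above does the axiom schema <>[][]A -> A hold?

Frame correspondent (Sahlqvist): forall x forall y (xRy -> exists w (y R^2 w & x = w)) — i.e. a generalized confluence (Geach) condition.
(a): fails — nRm but no w with mR²w and n=w.
(b): holds.
(c): fails — mRn but no w with nR²w and m=w.
(d): fails — w2Rw1 but no w with w1R²w and w2=w.
(e): fails — uRw but no t with wR²t and u=t.

(b)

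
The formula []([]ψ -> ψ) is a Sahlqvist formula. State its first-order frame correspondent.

Suppose □(□ψ→ψ) is valid. Take Rxy and set V(ψ)={w : Ryw}. Then at y, □ψ holds; since □(□ψ→ψ) at x, □ψ→ψ at y, so ψ at y, i.e. Ryy.
The converse is a direct semantic check.
Frame condition: forall x forall y (Rxy -> Ryy).

shift-reflexivity: forall x forall y (Rxy -> Ryy)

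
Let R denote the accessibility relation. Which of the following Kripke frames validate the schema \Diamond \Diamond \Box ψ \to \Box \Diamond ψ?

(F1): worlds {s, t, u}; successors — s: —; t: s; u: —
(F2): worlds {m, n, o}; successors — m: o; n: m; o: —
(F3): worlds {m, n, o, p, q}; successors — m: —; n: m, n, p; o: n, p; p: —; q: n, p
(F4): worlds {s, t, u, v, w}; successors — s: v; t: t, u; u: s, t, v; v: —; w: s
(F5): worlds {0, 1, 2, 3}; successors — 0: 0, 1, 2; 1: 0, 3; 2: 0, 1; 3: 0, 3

Frame correspondent (Sahlqvist): \forall x \forall y \forall z ((x R^2 y \wedge xRz) \to \exists w (yRw \wedge zRw)) — i.e. a generalized confluence (Geach) condition.
(F1): satisfies the condition.
(F2): fails — nR²o, nRm but no w with oRw and mRw.
(F3): fails — nR²m, nRm but no w with mRw and mRw.
(F4): fails — tR²s, tRt but no w* with sRw* and tRw*.
(F5): satisfies the condition.

(F1), (F5)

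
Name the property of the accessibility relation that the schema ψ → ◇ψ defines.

Replacing ψ by ¬ψ and contraposing gives the equivalent schema □ψ → ψ.
Suppose □ψ→ψ is valid. At any x set V(ψ)={w : Rxw}. Then □ψ holds at x, so ψ holds at x, i.e. Rxx.

reflexivity: ∀x Rxx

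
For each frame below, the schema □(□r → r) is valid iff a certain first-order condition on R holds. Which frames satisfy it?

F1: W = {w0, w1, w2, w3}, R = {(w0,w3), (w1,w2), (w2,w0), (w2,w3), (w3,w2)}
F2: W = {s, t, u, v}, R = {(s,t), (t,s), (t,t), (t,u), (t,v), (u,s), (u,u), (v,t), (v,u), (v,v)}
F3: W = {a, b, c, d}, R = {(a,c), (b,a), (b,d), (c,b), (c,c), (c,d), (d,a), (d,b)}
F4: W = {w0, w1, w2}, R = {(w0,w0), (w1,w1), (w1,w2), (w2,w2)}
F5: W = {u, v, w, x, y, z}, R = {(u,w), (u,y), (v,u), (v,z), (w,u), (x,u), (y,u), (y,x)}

This is the axiom for shift-reflexivity; its first-order frame correspondent is ∀x ∀y (Rxy → Ryy).
F1: fails — Rw1w2 but not Rw2w2.
F2: fails — Rus but not Rss.
F3: fails — Rcd but not Rdd.
F4: condition met.
F5: fails — Ryx but not Rxx.

F4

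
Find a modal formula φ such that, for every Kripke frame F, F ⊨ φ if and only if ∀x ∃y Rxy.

The condition is seriality. The D schema □ψ → ◇ψ defines it.
Suppose □ψ→◇ψ is valid. At any x set V(ψ)=W. Then □ψ at x, so ◇ψ at x, so x has a successor.

□ψ → ◇ψ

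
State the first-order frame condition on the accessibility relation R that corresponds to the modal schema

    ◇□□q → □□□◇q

∀x ∀y ∀z ((xRy ∧ xR³z) → ∃w (yR²w ∧ zRw))

This is a Sahlqvist (Geach-type) schema ◇^1□^2q → □^3◇^1q.
First-order correspondent: ∀x ∀y ∀z ((xRy ∧ xR³z) → ∃w (yR²w ∧ zRw)).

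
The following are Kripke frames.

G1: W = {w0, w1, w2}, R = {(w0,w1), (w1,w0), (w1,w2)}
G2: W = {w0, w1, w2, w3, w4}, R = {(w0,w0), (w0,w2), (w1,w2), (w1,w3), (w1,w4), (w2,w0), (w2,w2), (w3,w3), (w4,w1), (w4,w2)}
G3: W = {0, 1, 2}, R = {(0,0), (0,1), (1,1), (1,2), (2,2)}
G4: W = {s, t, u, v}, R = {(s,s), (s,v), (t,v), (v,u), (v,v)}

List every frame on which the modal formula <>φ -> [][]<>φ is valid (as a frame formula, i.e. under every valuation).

Frame correspondent (Sahlqvist): forall x forall y forall z ((xRy & x R^2 z) -> exists w (y = w & zRw)) — i.e. a generalized confluence (Geach) condition.
G1: fails — w0Rw1, w0R²w2 but no w with w1=w and w2Rw.
G2: fails — w1Rw2, w1R²w3 but no w with w2=w and w3Rw.
G3: fails — 0R0, 0R²1 but no w with 0=w and 1Rw.
G4: fails — sRs, sR²u but no w with s=w and uRw.

none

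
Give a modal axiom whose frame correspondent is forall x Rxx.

□p → p

This is reflexivity; the standard corresponding axiom is T: □p → p.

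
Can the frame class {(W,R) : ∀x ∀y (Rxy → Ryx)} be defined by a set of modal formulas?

Yes: it is symmetry, defined by the B schema q → □◇q.
Suppose q→□◇q is valid. Take Rxy and set V(q)={x}. Then q at x, so □◇q at x, so ◇q at y, so some z with Ryz has q; z=x, i.e. Ryx.

Definable; q → □◇q defines it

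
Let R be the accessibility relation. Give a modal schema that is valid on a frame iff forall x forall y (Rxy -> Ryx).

p → □◇p

This is symmetry; the standard corresponding axiom is B: p → □◇p.
Suppose p→□◇p is valid. Take Rxy and set V(p)={x}. Then p at x, so □◇p at x, so ◇p at y, so some z with Ryz has p; z=x, i.e. Ryx.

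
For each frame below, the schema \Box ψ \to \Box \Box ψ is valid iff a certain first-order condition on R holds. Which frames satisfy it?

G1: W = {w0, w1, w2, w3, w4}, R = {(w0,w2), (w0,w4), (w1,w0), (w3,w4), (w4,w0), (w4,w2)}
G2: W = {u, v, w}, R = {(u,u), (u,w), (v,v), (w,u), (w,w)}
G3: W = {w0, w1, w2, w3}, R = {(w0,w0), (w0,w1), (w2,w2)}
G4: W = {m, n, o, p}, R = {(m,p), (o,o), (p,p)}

G2, G3, G4

Frame correspondent (Sahlqvist): \forall x \forall y \forall z (Rxy \wedge Ryz \to Rxz) — i.e. transitivity.
G1: fails — Rw1w0 and Rw0w4 but not Rw1w4.
G2: holds.
G3: holds.
G4: holds.
Valid on: G2, G3, G4.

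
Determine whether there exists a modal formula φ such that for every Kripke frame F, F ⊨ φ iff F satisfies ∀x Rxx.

Yes — defined by □p → p

This is a Sahlqvist condition; the T axiom □p → p defines it.
Suppose □p→p is valid. At any x set V(p)={w : Rxw}. Then □p holds at x, so p holds at x, i.e. Rxx.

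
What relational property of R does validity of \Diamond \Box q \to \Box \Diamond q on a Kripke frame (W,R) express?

Suppose ◇□q→□◇q is valid. Take Rxy, Rxz and set V(q)={w : Ryw}. Then □q at y so ◇□q at x, so □◇q at x, so ◇q at z, giving w with Rzw and Ryw.
Conversely, on a frame with convergence the schema holds at every world under every valuation.
Frame condition: \forall x \forall y \forall z (Rxy \wedge Rxz \to \exists w (Ryw \wedge Rzw)).

convergence: \forall x \forall y \forall z (Rxy \wedge Rxz \to \exists w (Ryw \wedge Rzw))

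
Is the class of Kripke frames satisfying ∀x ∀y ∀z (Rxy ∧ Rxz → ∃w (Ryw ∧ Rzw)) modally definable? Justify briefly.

Yes, by ◇□p → □◇p

This is a Sahlqvist condition; the .2 axiom ◇□p → □◇p defines it.
Suppose ◇□p→□◇p is valid. Take Rxy, Rxz and set V(p)={w : Ryw}. Then □p at y so ◇□p at x, so □◇p at x, so ◇p at z, giving w with Rzw and Ryw.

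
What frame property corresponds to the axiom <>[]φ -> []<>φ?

This is the .2 axiom.
It corresponds to convergence: forall x forall y forall z (Rxy & Rxz -> exists w (Ryw & Rzw)).

convergence: forall x forall y forall z (Rxy & Rxz -> exists w (Ryw & Rzw))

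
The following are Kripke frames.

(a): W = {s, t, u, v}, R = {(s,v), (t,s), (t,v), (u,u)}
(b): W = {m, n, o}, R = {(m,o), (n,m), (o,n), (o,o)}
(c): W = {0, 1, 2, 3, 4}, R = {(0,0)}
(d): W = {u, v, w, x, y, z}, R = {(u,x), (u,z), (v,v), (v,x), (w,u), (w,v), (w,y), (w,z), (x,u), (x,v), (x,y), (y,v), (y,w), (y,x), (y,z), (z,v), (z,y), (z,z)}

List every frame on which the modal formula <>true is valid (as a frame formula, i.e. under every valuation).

(b), (d)

Frame correspondent (Sahlqvist): forall x exists y Rxy — i.e. seriality.
(a): fails — world v has no successor.
(b): condition met.
(c): fails — world 1 has no successor.
(d): condition met.
Valid on: (b), (d).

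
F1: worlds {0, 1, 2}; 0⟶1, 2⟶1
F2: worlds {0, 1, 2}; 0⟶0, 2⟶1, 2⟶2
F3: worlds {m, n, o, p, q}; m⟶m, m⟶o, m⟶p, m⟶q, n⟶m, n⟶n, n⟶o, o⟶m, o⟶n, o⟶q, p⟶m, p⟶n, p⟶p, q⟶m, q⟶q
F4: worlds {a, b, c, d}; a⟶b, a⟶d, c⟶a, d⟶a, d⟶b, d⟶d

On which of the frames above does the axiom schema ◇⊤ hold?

F3

This is the axiom for seriality; its first-order frame correspondent is ∀x ∃y Rxy.
F1: fails — world 1 has no successor.
F2: fails — world 1 has no successor.
F3: condition met.
F4: fails — world b has no successor.
Valid on: F3.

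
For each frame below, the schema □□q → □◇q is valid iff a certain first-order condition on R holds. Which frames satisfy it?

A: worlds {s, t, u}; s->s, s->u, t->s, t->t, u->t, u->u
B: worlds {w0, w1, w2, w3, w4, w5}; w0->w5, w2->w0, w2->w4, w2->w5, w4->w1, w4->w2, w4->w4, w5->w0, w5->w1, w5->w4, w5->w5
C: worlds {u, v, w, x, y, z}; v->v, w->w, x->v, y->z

This is the axiom for a generalized confluence (Geach) condition; its first-order frame correspondent is ∀x ∀z (xRz → ∃w (xR²w ∧ zRw)).
A: ✓.
B: fails — w4Rw1 but no w with w4R²w and w1Rw.
C: fails — yRz but no t with yR²t and zRt.
Valid on: A.

A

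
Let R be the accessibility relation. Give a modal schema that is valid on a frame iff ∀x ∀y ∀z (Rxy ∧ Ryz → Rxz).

□r → □□r

A defining formula is □r → □□r (the 4 axiom).
Suppose □r→□□r is valid. Take Rxy, Ryz and set V(r)={w : Rxw}. Then □r at x, so □□r at x, so □r at y, so r at z, i.e. Rxz.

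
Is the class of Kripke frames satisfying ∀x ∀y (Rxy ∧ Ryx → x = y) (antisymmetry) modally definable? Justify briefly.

No

If a class were modally definable it would be closed under surjective bounded morphisms (Goldblatt–Thomason).
The 4-cycle (worlds s,t,u,v with s→t→u→v→s) is antisymmetric. Sending even-indexed worlds to • and odd-indexed worlds to ∘ is a surjective bounded morphism onto the two-world frame with •↔∘, which is not antisymmetric.
Hence antisymmetry is not modally definable.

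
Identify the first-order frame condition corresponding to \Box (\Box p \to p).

Shift-reflexivity

This schema is the T□ axiom.
It corresponds to shift-reflexivity: \forall x \forall y (Rxy \to Ryy).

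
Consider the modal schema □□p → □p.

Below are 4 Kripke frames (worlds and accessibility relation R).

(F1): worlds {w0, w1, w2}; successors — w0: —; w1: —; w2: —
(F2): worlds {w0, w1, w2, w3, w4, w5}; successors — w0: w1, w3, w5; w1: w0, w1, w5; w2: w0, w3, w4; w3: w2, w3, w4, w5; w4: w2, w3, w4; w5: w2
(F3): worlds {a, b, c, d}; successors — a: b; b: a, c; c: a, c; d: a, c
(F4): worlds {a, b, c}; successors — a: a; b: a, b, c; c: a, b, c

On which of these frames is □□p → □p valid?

(F1), (F4)

Frame correspondent (Sahlqvist): ∀x ∀y (Rxy → ∃z (Rxz ∧ Rzy)) — i.e. density.
(F1): satisfies the condition.
(F2): fails — Rw5w2 but no z with Rw5z and Rzw2.
(F3): fails — Rab but no z with Raz and Rzb.
(F4): satisfies the condition.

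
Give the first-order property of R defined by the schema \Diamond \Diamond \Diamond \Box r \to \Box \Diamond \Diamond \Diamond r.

\forall x \forall y \forall z ((x R^3 y \wedge xRz) \to \exists w (yRw \wedge z R^3 w))

This is a Sahlqvist (Geach-type) schema ◇^3□^1r → □^1◇^3r.
Minimal-valuation argument: fix x; take any y with xR^3y and any z with xR^1z. Set V(r) to the set of worlds R-reachable from y in exactly 1 step. Then □^1r holds at y, so the antecedent holds at x; validity forces ◇^3r at z, giving a w with zR^3w and yR^1w.
First-order correspondent: \forall x \forall y \forall z ((x R^3 y \wedge xRz) \to \exists w (yRw \wedge z R^3 w)).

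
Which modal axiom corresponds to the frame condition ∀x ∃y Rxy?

□q → ◇q

This is seriality; the standard corresponding axiom is D: □q → ◇q.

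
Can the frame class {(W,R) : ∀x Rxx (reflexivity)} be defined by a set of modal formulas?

The condition is reflexivity. A defining modal formula is □p → p.
Suppose □p→p is valid. At any x set V(p)={w : Rxw}. Then □p holds at x, so p holds at x, i.e. Rxx.

Yes, by □p → p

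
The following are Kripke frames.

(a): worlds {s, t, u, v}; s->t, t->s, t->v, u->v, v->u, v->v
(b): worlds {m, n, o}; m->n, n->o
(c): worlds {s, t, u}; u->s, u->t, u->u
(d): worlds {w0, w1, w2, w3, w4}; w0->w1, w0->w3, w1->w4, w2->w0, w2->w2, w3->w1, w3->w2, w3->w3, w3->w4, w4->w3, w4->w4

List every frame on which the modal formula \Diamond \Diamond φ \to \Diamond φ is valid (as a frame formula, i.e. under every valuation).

(c)

The schema corresponds to transitivity: \forall x \forall y \forall z (Rxy \wedge Ryz \to Rxz).
(a): fails — Ruv and Rvu but not Ruu.
(b): fails — Rmn and Rno but not Rmo.
(c): holds.
(d): fails — Rw3w2 and Rw2w0 but not Rw3w0.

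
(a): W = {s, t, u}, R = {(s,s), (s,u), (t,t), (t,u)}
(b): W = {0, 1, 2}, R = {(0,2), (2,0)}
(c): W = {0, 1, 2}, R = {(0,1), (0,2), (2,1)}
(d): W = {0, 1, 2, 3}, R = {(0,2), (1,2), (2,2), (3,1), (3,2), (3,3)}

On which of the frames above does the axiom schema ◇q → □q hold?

(b)

Frame correspondent (Sahlqvist): ∀x ∀y ∀z (Rxy ∧ Rxz → y = z) — i.e. partial functionality.
(a): fails — s sees both s and u.
(b): ✓.
(c): fails — 0 sees both 1 and 2.
(d): fails — 3 sees both 1 and 2.
Valid on: (b).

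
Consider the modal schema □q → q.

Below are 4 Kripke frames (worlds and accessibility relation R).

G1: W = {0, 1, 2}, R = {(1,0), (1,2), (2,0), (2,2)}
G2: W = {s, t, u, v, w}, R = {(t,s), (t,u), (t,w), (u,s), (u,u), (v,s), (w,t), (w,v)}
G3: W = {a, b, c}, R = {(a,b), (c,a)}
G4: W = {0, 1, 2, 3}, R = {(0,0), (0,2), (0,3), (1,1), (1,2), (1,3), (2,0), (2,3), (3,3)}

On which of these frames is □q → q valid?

This is the axiom for reflexivity; its first-order frame correspondent is ∀x Rxx.
G1: fails — world 0 does not see itself.
G2: fails — world s does not see itself.
G3: fails — world a does not see itself.
G4: fails — world 2 does not see itself.
Valid on no frame.

none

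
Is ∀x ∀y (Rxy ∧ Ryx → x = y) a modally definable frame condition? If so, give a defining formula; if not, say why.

Not definable by any modal formula

Modal frame validity is preserved under surjective bounded morphisms.
The 6-cycle (worlds s,t,u,v,w,x with s→t→u→v→w→x→s) is antisymmetric. Sending even-indexed worlds to • and odd-indexed worlds to ∘ is a surjective bounded morphism onto the two-world frame with •↔∘, which is not antisymmetric.
So no modal formula (or set of formulas) defines exactly the antisymmetric frames.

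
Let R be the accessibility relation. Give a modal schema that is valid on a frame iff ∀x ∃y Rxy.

□s → ◇s

A defining formula is □s → ◇s (the D axiom).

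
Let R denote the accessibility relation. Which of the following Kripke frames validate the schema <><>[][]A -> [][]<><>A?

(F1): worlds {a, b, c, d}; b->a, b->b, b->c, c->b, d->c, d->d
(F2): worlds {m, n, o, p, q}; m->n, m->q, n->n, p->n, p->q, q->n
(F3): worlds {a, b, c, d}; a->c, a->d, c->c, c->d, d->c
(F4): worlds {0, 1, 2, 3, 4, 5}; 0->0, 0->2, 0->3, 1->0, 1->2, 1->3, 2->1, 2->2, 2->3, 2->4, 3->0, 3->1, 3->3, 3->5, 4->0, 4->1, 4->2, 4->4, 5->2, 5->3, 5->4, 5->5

(F2), (F3), (F4)

This is the axiom for a generalized confluence (Geach) condition; its first-order frame correspondent is forall x forall y forall z ((x R^2 y & x R^2 z) -> exists w (y R^2 w & z R^2 w)).
(F1): fails — bR²a, bR²a but no w with aR²w and aR²w.
(F2): condition met.
(F3): condition met.
(F4): condition met.
Valid on: (F2), (F3), (F4).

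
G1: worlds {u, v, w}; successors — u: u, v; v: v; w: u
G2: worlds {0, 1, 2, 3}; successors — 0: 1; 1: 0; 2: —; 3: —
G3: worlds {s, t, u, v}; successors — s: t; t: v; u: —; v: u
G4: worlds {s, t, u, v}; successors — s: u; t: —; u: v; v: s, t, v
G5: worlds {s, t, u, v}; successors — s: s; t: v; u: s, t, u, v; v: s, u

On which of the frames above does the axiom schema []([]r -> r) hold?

This is the axiom for shift-reflexivity; its first-order frame correspondent is forall x forall y (Rxy -> Ryy).
G1: ✓.
G2: fails — R01 but not R11.
G3: fails — Rvu but not Ruu.
G4: fails — Rvt but not Rtt.
G5: fails — Ruv but not Rvv.
Valid on: G1.

G1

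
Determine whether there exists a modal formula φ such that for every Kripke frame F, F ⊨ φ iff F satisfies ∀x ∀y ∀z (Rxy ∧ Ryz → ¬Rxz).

Modal frame validity is preserved under surjective bounded morphisms.
The 7-cycle (worlds s,t,u,v,w,x,y with s→t→u→v→w→x→y→s) is intransitive. Mapping every world to a single reflexive point • is a surjective bounded morphism; the reflexive point is not intransitive (R••∧R•• but R••).
So the class is not modally definable.

Not definable by any modal formula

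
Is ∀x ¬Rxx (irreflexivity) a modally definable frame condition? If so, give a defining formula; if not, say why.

Not modally definable

Any modally definable frame class is closed under surjective bounded morphisms.
The 5-cycle (worlds s,t,u,v,w with s→t→u→v→w→s) is irreflexive, and the map sending every world to a single reflexive point • is a surjective bounded morphism (forth: every edge maps to (•,•); back: every world has a successor). So any modal formula valid on the 5-cycle is also valid on the reflexive point, which is not irreflexive.
So the class is not modally definable.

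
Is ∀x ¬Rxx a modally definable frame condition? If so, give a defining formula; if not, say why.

Modal frame validity is preserved under surjective bounded morphisms.
The 2-cycle (worlds w0,w1 with w0→w1→w0) is irreflexive, and the map sending every world to a single reflexive point • is a surjective bounded morphism (forth: every edge maps to (•,•); back: every world has a successor). So any modal formula valid on the 2-cycle is also valid on the reflexive point, which is not irreflexive.
So no modal formula (or set of formulas) defines exactly the irreflexive frames.

Not modally definable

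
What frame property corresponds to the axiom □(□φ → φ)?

shift-reflexivity

Suppose □(□φ→φ) is valid. Take Rxy and set V(φ)={w : Ryw}. Then at y, □φ holds; since □(□φ→φ) at x, □φ→φ at y, so φ at y, i.e. Ryy.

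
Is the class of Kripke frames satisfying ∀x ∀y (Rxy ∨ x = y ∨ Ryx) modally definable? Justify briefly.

No — not modally definable

Any modally definable frame class is closed under disjoint unions.
Take 4 disjoint single-world reflexive frames: each is trivially connected, but their disjoint union has 4 worlds with no edge between distinct components, so it is not connected.
Hence connectedness of R is not modally definable.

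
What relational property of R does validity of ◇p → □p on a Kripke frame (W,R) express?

Suppose ◇p→□p is valid. Take Rxy, Rxz and set V(p)={y}. Then ◇p at x, so □p at x, so p at z, i.e. z=y.
The converse is a direct semantic check.
Frame condition: ∀x ∀y ∀z (Rxy ∧ Rxz → y = z).

Partial functionality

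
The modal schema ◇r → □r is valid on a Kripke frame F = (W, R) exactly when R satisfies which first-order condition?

Partial functionality

Suppose ◇r→□r is valid. Take Rxy, Rxz and set V(r)={y}. Then ◇r at x, so □r at x, so r at z, i.e. z=y.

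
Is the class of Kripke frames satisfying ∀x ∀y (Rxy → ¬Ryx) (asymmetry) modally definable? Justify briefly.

No

If a class were modally definable it would be closed under surjective bounded morphisms (Goldblatt–Thomason).
The 5-cycle (worlds 0,1,2,3,4 with 0→1→2→3→4→0) is asymmetric. Mapping every world to a single reflexive point • is a surjective bounded morphism, and the reflexive point is not asymmetric (R•• but asymmetry requires ¬R••).
Hence asymmetry is not modally definable.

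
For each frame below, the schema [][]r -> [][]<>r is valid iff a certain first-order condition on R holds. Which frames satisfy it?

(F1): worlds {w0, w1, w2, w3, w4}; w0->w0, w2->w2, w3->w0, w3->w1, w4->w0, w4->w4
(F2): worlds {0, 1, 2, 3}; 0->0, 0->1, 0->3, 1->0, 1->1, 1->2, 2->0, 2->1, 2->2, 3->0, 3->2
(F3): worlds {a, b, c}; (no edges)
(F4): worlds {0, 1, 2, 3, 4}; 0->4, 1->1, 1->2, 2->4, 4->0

(F1), (F2), (F3)

Frame correspondent (Sahlqvist): forall x forall z (x R^2 z -> exists w (x R^2 w & zRw)) — i.e. a generalized confluence (Geach) condition.
(F1): satisfies the condition.
(F2): satisfies the condition.
(F3): satisfies the condition.
(F4): fails — 0R²0 but no w with 0R²w and 0Rw.
Valid on: (F1), (F2), (F3).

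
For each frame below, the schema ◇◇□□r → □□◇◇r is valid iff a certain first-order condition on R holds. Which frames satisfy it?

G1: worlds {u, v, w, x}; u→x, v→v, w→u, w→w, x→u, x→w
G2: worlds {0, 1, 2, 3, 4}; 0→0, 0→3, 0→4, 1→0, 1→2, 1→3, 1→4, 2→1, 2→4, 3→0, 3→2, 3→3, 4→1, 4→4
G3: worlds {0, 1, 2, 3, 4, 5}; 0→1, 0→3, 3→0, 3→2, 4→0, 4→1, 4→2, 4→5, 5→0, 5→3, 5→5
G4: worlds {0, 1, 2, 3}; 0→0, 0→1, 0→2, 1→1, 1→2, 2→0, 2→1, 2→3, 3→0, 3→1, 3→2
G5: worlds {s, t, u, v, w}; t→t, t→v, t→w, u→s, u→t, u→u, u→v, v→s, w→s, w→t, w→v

Frame correspondent (Sahlqvist): ∀x ∀y ∀z ((xR²y ∧ xR²z) → ∃w (yR²w ∧ zR²w)) — i.e. a generalized confluence (Geach) condition.
G1: ✓.
G2: ✓.
G3: fails — 0R²0, 0R²2 but no w with 0R²w and 2R²w.
G4: ✓.
G5: fails — tR²s, tR²s but no w* with sR²w* and sR²w*.

G1, G2, G4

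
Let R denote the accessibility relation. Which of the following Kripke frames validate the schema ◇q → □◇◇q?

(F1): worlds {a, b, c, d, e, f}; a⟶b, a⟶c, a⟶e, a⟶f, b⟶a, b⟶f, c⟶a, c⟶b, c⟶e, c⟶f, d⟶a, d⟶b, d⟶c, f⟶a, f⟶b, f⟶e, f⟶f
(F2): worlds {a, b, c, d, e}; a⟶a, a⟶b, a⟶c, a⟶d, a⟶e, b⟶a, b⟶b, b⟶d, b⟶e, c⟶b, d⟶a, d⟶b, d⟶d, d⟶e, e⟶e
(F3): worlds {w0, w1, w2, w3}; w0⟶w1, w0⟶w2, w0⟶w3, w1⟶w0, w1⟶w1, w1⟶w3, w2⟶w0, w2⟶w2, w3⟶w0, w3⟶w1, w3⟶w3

Frame correspondent (Sahlqvist): ∀x ∀y ∀z ((xRy ∧ xRz) → ∃w (y = w ∧ zR²w)) — i.e. a generalized confluence (Geach) condition.
(F1): fails — aRb, aRe but no w with b=w and eR²w.
(F2): fails — aRa, aRe but no w with a=w and eR²w.
(F3): satisfies the condition.

(F3)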